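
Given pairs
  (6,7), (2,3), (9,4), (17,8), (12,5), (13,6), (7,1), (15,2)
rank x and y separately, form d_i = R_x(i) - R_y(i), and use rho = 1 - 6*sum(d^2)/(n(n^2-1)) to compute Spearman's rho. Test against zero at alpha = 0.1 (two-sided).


Step 1: Rank x and y separately (midranks; no ties here).
rank(x): 6->2, 2->1, 9->4, 17->8, 12->5, 13->6, 7->3, 15->7
rank(y): 7->7, 3->3, 4->4, 8->8, 5->5, 6->6, 1->1, 2->2
Step 2: d_i = R_x(i) - R_y(i); compute d_i^2.
  (2-7)^2=25, (1-3)^2=4, (4-4)^2=0, (8-8)^2=0, (5-5)^2=0, (6-6)^2=0, (3-1)^2=4, (7-2)^2=25
sum(d^2) = 58.
Step 3: rho = 1 - 6*58 / (8*(8^2 - 1)) = 1 - 348/504 = 0.309524.
Step 4: Under H0, t = rho * sqrt((n-2)/(1-rho^2)) = 0.7973 ~ t(6).
Step 5: Two-sided p-value from the t-distribution with 6 df = 0.455645.
Step 6: alpha = 0.1. fail to reject H0.

rho = 0.3095, p = 0.455645, fail to reject H0 at alpha = 0.1.


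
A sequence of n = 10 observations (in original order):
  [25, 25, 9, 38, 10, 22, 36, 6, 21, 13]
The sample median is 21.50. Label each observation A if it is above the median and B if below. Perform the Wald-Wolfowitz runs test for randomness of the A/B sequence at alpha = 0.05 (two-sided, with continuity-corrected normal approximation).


Step 1: Compute median = 21.50; label A = above, B = below.
Labels in order: AABABAABBB  (n_A = 5, n_B = 5)
Step 2: Count runs R = 6.
Step 3: Under H0 (random ordering), E[R] = 2*n_A*n_B/(n_A+n_B) + 1 = 2*5*5/10 + 1 = 6.0000.
        Var[R] = 2*n_A*n_B*(2*n_A*n_B - n_A - n_B) / ((n_A+n_B)^2 * (n_A+n_B-1)) = 2000/900 = 2.2222.
        SD[R] = 1.4907.
Step 4: R = E[R], so z = 0 with no continuity correction.
Step 5: Two-sided p-value via normal approximation = 2*(1 - Phi(|z|)) = 1.000000.
Step 6: alpha = 0.05. fail to reject H0.

R = 6, z = 0.0000, p = 1.000000, fail to reject H0.


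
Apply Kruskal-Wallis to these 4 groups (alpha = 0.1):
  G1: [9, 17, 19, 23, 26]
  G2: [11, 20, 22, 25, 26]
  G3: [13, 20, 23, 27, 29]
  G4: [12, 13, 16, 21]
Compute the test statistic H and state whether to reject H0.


Step 1: Combine all N = 19 observations and assign midranks.
sorted (value, group, rank): (9,G1,1), (11,G2,2), (12,G4,3), (13,G3,4.5), (13,G4,4.5), (16,G4,6), (17,G1,7), (19,G1,8), (20,G2,9.5), (20,G3,9.5), (21,G4,11), (22,G2,12), (23,G1,13.5), (23,G3,13.5), (25,G2,15), (26,G1,16.5), (26,G2,16.5), (27,G3,18), (29,G3,19)
Step 2: Sum ranks within each group.
R_1 = 46 (n_1 = 5)
R_2 = 55 (n_2 = 5)
R_3 = 64.5 (n_3 = 5)
R_4 = 24.5 (n_4 = 4)
Step 3: H = 12/(N(N+1)) * sum(R_i^2/n_i) - 3(N+1)
     = 12/(19*20) * (46^2/5 + 55^2/5 + 64.5^2/5 + 24.5^2/4) - 3*20
     = 0.031579 * 2010.31 - 60
     = 3.483553.
Step 4: Ties present; correction factor C = 1 - 24/(19^3 - 19) = 0.996491. Corrected H = 3.483553 / 0.996491 = 3.495819.
Step 5: Under H0, H ~ chi^2(3); p-value = 0.321305.
Step 6: alpha = 0.1. fail to reject H0.

H = 3.4958, df = 3, p = 0.321305, fail to reject H0.


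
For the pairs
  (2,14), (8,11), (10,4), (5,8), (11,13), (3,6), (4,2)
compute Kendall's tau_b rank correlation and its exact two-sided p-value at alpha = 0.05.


Step 1: Enumerate the 21 unordered pairs (i,j) with i<j and classify each by sign(x_j-x_i) * sign(y_j-y_i).
  (1,2):dx=+6,dy=-3->D; (1,3):dx=+8,dy=-10->D; (1,4):dx=+3,dy=-6->D; (1,5):dx=+9,dy=-1->D
  (1,6):dx=+1,dy=-8->D; (1,7):dx=+2,dy=-12->D; (2,3):dx=+2,dy=-7->D; (2,4):dx=-3,dy=-3->C
  (2,5):dx=+3,dy=+2->C; (2,6):dx=-5,dy=-5->C; (2,7):dx=-4,dy=-9->C; (3,4):dx=-5,dy=+4->D
  (3,5):dx=+1,dy=+9->C; (3,6):dx=-7,dy=+2->D; (3,7):dx=-6,dy=-2->C; (4,5):dx=+6,dy=+5->C
  (4,6):dx=-2,dy=-2->C; (4,7):dx=-1,dy=-6->C; (5,6):dx=-8,dy=-7->C; (5,7):dx=-7,dy=-11->C
  (6,7):dx=+1,dy=-4->D
Step 2: C = 11, D = 10, total pairs = 21.
Step 3: tau = (C - D)/(n(n-1)/2) = (11 - 10)/21 = 0.047619.
Step 4: Exact two-sided p-value (enumerate n! = 5040 permutations of y under H0): p = 1.000000.
Step 5: alpha = 0.05. fail to reject H0.

tau_b = 0.0476 (C=11, D=10), p = 1.000000, fail to reject H0.


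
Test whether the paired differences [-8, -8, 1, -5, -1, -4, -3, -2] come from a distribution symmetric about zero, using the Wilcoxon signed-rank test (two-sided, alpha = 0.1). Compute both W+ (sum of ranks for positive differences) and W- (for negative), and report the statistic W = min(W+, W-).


Step 1: Drop any zero differences (none here) and take |d_i|.
|d| = [8, 8, 1, 5, 1, 4, 3, 2]
Step 2: Midrank |d_i| (ties get averaged ranks).
ranks: |8|->7.5, |8|->7.5, |1|->1.5, |5|->6, |1|->1.5, |4|->5, |3|->4, |2|->3
Step 3: Attach original signs; sum ranks with positive sign and with negative sign.
W+ = 1.5 = 1.5
W- = 7.5 + 7.5 + 6 + 1.5 + 5 + 4 + 3 = 34.5
(Check: W+ + W- = 36 should equal n(n+1)/2 = 36.)
Step 4: Test statistic W = min(W+, W-) = 1.5.
Step 5: Ties in |d|, so use the tie-corrected normal approximation.
        E[W] = n(n+1)/4 = 8*9/4 = 18.
        Tie groups: |d|=1 (t=2), |d|=8 (t=2); sum(t^3 - t) = 12.
        Var[W] = n(n+1)(2n+1)/24 - sum(t^3-t)/48 = 1224/24 - 12/48 = 50.75.
        z = (W - E[W]) / sqrt(Var[W]) = (1.5 - 18) / 7.1239 = -2.3161.
        Two-sided p = 2*Phi(z) = 0.020550.
Step 6: alpha = 0.1. reject H0.

W+ = 1.5, W- = 34.5, W = min = 1.5, p = 0.020550, reject H0.


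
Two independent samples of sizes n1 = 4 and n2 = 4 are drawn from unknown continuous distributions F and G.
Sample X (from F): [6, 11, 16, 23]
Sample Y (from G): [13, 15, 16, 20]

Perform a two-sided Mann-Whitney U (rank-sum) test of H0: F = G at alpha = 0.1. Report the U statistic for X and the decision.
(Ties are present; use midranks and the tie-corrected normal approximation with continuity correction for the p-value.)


Step 1: Combine and sort all 8 observations; assign midranks.
sorted (value, group): (6,X), (11,X), (13,Y), (15,Y), (16,X), (16,Y), (20,Y), (23,X)
ranks: 6->1, 11->2, 13->3, 15->4, 16->5.5, 16->5.5, 20->7, 23->8
Step 2: Rank sum for X: R1 = 1 + 2 + 5.5 + 8 = 16.5.
Step 3: U_X = R1 - n1(n1+1)/2 = 16.5 - 4*5/2 = 16.5 - 10 = 6.5.
       U_Y = n1*n2 - U_X = 16 - 6.5 = 9.5.
Step 4: Ties are present, so use the tie-corrected normal approximation (with continuity correction) for the p-value.
Step 5: p-value = 0.771503; compare to alpha = 0.1. fail to reject H0.

U_X = 6.5, p = 0.771503, fail to reject H0 at alpha = 0.1.


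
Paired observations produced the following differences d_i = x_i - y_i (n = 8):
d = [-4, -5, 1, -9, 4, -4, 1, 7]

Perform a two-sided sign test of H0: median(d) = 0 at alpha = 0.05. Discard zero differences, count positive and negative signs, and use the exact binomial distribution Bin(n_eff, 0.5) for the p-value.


Step 1: Discard zero differences. Original n = 8; n_eff = number of nonzero differences = 8.
Nonzero differences (with sign): -4, -5, +1, -9, +4, -4, +1, +7
Step 2: Count signs: positive = 4, negative = 4.
Step 3: Under H0: P(positive) = 0.5, so the number of positives S ~ Bin(8, 0.5).
Step 4: Two-sided exact p-value = sum of Bin(8,0.5) probabilities at or below the observed probability = 1.000000.
Step 5: alpha = 0.05. fail to reject H0.

n_eff = 8, pos = 4, neg = 4, p = 1.000000, fail to reject H0.


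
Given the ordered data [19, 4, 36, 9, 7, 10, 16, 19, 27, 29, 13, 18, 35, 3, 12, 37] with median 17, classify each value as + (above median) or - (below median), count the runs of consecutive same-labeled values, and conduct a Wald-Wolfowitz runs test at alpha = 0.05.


Step 1: Compute median = 17; label A = above, B = below.
Labels in order: ABABBBBAAABAABBA  (n_A = 8, n_B = 8)
Step 2: Count runs R = 9.
Step 3: Under H0 (random ordering), E[R] = 2*n_A*n_B/(n_A+n_B) + 1 = 2*8*8/16 + 1 = 9.0000.
        Var[R] = 2*n_A*n_B*(2*n_A*n_B - n_A - n_B) / ((n_A+n_B)^2 * (n_A+n_B-1)) = 14336/3840 = 3.7333.
        SD[R] = 1.9322.
Step 4: R = E[R], so z = 0 with no continuity correction.
Step 5: Two-sided p-value via normal approximation = 2*(1 - Phi(|z|)) = 1.000000.
Step 6: alpha = 0.05. fail to reject H0.

R = 9, z = 0.0000, p = 1.000000, fail to reject H0.


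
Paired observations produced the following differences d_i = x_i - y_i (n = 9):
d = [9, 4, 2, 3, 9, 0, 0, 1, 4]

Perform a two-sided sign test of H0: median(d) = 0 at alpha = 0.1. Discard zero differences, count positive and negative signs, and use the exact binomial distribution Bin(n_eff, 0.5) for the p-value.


Step 1: Discard zero differences. Original n = 9; n_eff = number of nonzero differences = 7.
Nonzero differences (with sign): +9, +4, +2, +3, +9, +1, +4
Step 2: Count signs: positive = 7, negative = 0.
Step 3: Under H0: P(positive) = 0.5, so the number of positives S ~ Bin(7, 0.5).
Step 4: Two-sided exact p-value = sum of Bin(7,0.5) probabilities at or below the observed probability = 0.015625.
Step 5: alpha = 0.1. reject H0.

n_eff = 7, pos = 7, neg = 0, p = 0.015625, reject H0.


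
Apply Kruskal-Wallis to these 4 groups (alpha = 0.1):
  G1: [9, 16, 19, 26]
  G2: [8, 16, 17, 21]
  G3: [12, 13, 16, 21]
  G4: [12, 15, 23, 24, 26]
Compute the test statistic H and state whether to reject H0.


Step 1: Combine all N = 17 observations and assign midranks.
sorted (value, group, rank): (8,G2,1), (9,G1,2), (12,G3,3.5), (12,G4,3.5), (13,G3,5), (15,G4,6), (16,G1,8), (16,G2,8), (16,G3,8), (17,G2,10), (19,G1,11), (21,G2,12.5), (21,G3,12.5), (23,G4,14), (24,G4,15), (26,G1,16.5), (26,G4,16.5)
Step 2: Sum ranks within each group.
R_1 = 37.5 (n_1 = 4)
R_2 = 31.5 (n_2 = 4)
R_3 = 29 (n_3 = 4)
R_4 = 55 (n_4 = 5)
Step 3: H = 12/(N(N+1)) * sum(R_i^2/n_i) - 3(N+1)
     = 12/(17*18) * (37.5^2/4 + 31.5^2/4 + 29^2/4 + 55^2/5) - 3*18
     = 0.039216 * 1414.88 - 54
     = 1.485294.
Step 4: Ties present; correction factor C = 1 - 42/(17^3 - 17) = 0.991422. Corrected H = 1.485294 / 0.991422 = 1.498146.
Step 5: Under H0, H ~ chi^2(3); p-value = 0.682698.
Step 6: alpha = 0.1. fail to reject H0.

H = 1.4981, df = 3, p = 0.682698, fail to reject H0.


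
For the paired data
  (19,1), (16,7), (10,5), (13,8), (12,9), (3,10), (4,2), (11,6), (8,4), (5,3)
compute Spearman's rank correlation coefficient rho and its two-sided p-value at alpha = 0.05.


Step 1: Rank x and y separately (midranks; no ties here).
rank(x): 19->10, 16->9, 10->5, 13->8, 12->7, 3->1, 4->2, 11->6, 8->4, 5->3
rank(y): 1->1, 7->7, 5->5, 8->8, 9->9, 10->10, 2->2, 6->6, 4->4, 3->3
Step 2: d_i = R_x(i) - R_y(i); compute d_i^2.
  (10-1)^2=81, (9-7)^2=4, (5-5)^2=0, (8-8)^2=0, (7-9)^2=4, (1-10)^2=81, (2-2)^2=0, (6-6)^2=0, (4-4)^2=0, (3-3)^2=0
sum(d^2) = 170.
Step 3: rho = 1 - 6*170 / (10*(10^2 - 1)) = 1 - 1020/990 = -0.030303.
Step 4: Under H0, t = rho * sqrt((n-2)/(1-rho^2)) = -0.0857 ~ t(8).
Step 5: Two-sided p-value from the t-distribution with 8 df = 0.933773.
Step 6: alpha = 0.05. fail to reject H0.

rho = -0.0303, p = 0.933773, fail to reject H0 at alpha = 0.05.


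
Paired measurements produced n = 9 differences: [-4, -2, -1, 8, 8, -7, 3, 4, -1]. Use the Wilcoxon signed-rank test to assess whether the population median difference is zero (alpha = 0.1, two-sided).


Step 1: Drop any zero differences (none here) and take |d_i|.
|d| = [4, 2, 1, 8, 8, 7, 3, 4, 1]
Step 2: Midrank |d_i| (ties get averaged ranks).
ranks: |4|->5.5, |2|->3, |1|->1.5, |8|->8.5, |8|->8.5, |7|->7, |3|->4, |4|->5.5, |1|->1.5
Step 3: Attach original signs; sum ranks with positive sign and with negative sign.
W+ = 8.5 + 8.5 + 4 + 5.5 = 26.5
W- = 5.5 + 3 + 1.5 + 7 + 1.5 = 18.5
(Check: W+ + W- = 45 should equal n(n+1)/2 = 45.)
Step 4: Test statistic W = min(W+, W-) = 18.5.
Step 5: Ties in |d|, so use the tie-corrected normal approximation.
        E[W] = n(n+1)/4 = 9*10/4 = 22.5.
        Tie groups: |d|=1 (t=2), |d|=4 (t=2), |d|=8 (t=2); sum(t^3 - t) = 18.
        Var[W] = n(n+1)(2n+1)/24 - sum(t^3-t)/48 = 1710/24 - 18/48 = 70.875.
        z = (W - E[W]) / sqrt(Var[W]) = (18.5 - 22.5) / 8.4187 = -0.4751.
        Two-sided p = 2*Phi(z) = 0.634694.
Step 6: alpha = 0.1. fail to reject H0.

W+ = 26.5, W- = 18.5, W = min = 18.5, p = 0.634694, fail to reject H0.


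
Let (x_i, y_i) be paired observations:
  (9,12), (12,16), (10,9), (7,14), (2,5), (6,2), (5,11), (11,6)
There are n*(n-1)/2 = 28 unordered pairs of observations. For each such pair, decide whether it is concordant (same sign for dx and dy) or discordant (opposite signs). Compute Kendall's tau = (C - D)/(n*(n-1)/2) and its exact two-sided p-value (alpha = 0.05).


Step 1: Enumerate the 28 unordered pairs (i,j) with i<j and classify each by sign(x_j-x_i) * sign(y_j-y_i).
  (1,2):dx=+3,dy=+4->C; (1,3):dx=+1,dy=-3->D; (1,4):dx=-2,dy=+2->D; (1,5):dx=-7,dy=-7->C
  (1,6):dx=-3,dy=-10->C; (1,7):dx=-4,dy=-1->C; (1,8):dx=+2,dy=-6->D; (2,3):dx=-2,dy=-7->C
  (2,4):dx=-5,dy=-2->C; (2,5):dx=-10,dy=-11->C; (2,6):dx=-6,dy=-14->C; (2,7):dx=-7,dy=-5->C
  (2,8):dx=-1,dy=-10->C; (3,4):dx=-3,dy=+5->D; (3,5):dx=-8,dy=-4->C; (3,6):dx=-4,dy=-7->C
  (3,7):dx=-5,dy=+2->D; (3,8):dx=+1,dy=-3->D; (4,5):dx=-5,dy=-9->C; (4,6):dx=-1,dy=-12->C
  (4,7):dx=-2,dy=-3->C; (4,8):dx=+4,dy=-8->D; (5,6):dx=+4,dy=-3->D; (5,7):dx=+3,dy=+6->C
  (5,8):dx=+9,dy=+1->C; (6,7):dx=-1,dy=+9->D; (6,8):dx=+5,dy=+4->C; (7,8):dx=+6,dy=-5->D
Step 2: C = 18, D = 10, total pairs = 28.
Step 3: tau = (C - D)/(n(n-1)/2) = (18 - 10)/28 = 0.285714.
Step 4: Exact two-sided p-value (enumerate n! = 40320 permutations of y under H0): p = 0.398760.
Step 5: alpha = 0.05. fail to reject H0.

tau_b = 0.2857 (C=18, D=10), p = 0.398760, fail to reject H0.


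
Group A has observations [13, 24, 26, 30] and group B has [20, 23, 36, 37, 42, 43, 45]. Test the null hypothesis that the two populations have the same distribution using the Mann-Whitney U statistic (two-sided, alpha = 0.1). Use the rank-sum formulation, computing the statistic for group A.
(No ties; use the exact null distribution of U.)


Step 1: Combine and sort all 11 observations; assign midranks.
sorted (value, group): (13,X), (20,Y), (23,Y), (24,X), (26,X), (30,X), (36,Y), (37,Y), (42,Y), (43,Y), (45,Y)
ranks: 13->1, 20->2, 23->3, 24->4, 26->5, 30->6, 36->7, 37->8, 42->9, 43->10, 45->11
Step 2: Rank sum for X: R1 = 1 + 4 + 5 + 6 = 16.
Step 3: U_X = R1 - n1(n1+1)/2 = 16 - 4*5/2 = 16 - 10 = 6.
       U_Y = n1*n2 - U_X = 28 - 6 = 22.
Step 4: No ties, so the exact null distribution of U (based on enumerating the C(11,4) = 330 equally likely rank assignments) gives the two-sided p-value.
Step 5: p-value = 0.163636; compare to alpha = 0.1. fail to reject H0.

U_X = 6, p = 0.163636, fail to reject H0 at alpha = 0.1.


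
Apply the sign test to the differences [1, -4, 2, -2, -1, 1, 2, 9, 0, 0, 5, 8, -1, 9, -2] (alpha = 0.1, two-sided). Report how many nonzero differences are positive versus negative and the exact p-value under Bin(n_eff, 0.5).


Step 1: Discard zero differences. Original n = 15; n_eff = number of nonzero differences = 13.
Nonzero differences (with sign): +1, -4, +2, -2, -1, +1, +2, +9, +5, +8, -1, +9, -2
Step 2: Count signs: positive = 8, negative = 5.
Step 3: Under H0: P(positive) = 0.5, so the number of positives S ~ Bin(13, 0.5).
Step 4: Two-sided exact p-value = sum of Bin(13,0.5) probabilities at or below the observed probability = 0.581055.
Step 5: alpha = 0.1. fail to reject H0.

n_eff = 13, pos = 8, neg = 5, p = 0.581055, fail to reject H0.


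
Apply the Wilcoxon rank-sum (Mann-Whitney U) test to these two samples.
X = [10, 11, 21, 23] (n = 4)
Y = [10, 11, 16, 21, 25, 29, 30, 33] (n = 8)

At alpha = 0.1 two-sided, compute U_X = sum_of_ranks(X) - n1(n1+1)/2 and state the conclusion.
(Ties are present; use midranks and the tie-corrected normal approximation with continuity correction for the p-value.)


Step 1: Combine and sort all 12 observations; assign midranks.
sorted (value, group): (10,X), (10,Y), (11,X), (11,Y), (16,Y), (21,X), (21,Y), (23,X), (25,Y), (29,Y), (30,Y), (33,Y)
ranks: 10->1.5, 10->1.5, 11->3.5, 11->3.5, 16->5, 21->6.5, 21->6.5, 23->8, 25->9, 29->10, 30->11, 33->12
Step 2: Rank sum for X: R1 = 1.5 + 3.5 + 6.5 + 8 = 19.5.
Step 3: U_X = R1 - n1(n1+1)/2 = 19.5 - 4*5/2 = 19.5 - 10 = 9.5.
       U_Y = n1*n2 - U_X = 32 - 9.5 = 22.5.
Step 4: Ties are present, so use the tie-corrected normal approximation (with continuity correction) for the p-value.
Step 5: p-value = 0.305629; compare to alpha = 0.1. fail to reject H0.

U_X = 9.5, p = 0.305629, fail to reject H0 at alpha = 0.1.


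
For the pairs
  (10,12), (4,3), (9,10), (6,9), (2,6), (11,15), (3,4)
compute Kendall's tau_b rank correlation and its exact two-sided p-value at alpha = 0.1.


Step 1: Enumerate the 21 unordered pairs (i,j) with i<j and classify each by sign(x_j-x_i) * sign(y_j-y_i).
  (1,2):dx=-6,dy=-9->C; (1,3):dx=-1,dy=-2->C; (1,4):dx=-4,dy=-3->C; (1,5):dx=-8,dy=-6->C
  (1,6):dx=+1,dy=+3->C; (1,7):dx=-7,dy=-8->C; (2,3):dx=+5,dy=+7->C; (2,4):dx=+2,dy=+6->C
  (2,5):dx=-2,dy=+3->D; (2,6):dx=+7,dy=+12->C; (2,7):dx=-1,dy=+1->D; (3,4):dx=-3,dy=-1->C
  (3,5):dx=-7,dy=-4->C; (3,6):dx=+2,dy=+5->C; (3,7):dx=-6,dy=-6->C; (4,5):dx=-4,dy=-3->C
  (4,6):dx=+5,dy=+6->C; (4,7):dx=-3,dy=-5->C; (5,6):dx=+9,dy=+9->C; (5,7):dx=+1,dy=-2->D
  (6,7):dx=-8,dy=-11->C
Step 2: C = 18, D = 3, total pairs = 21.
Step 3: tau = (C - D)/(n(n-1)/2) = (18 - 3)/21 = 0.714286.
Step 4: Exact two-sided p-value (enumerate n! = 5040 permutations of y under H0): p = 0.030159.
Step 5: alpha = 0.1. reject H0.

tau_b = 0.7143 (C=18, D=3), p = 0.030159, reject H0.


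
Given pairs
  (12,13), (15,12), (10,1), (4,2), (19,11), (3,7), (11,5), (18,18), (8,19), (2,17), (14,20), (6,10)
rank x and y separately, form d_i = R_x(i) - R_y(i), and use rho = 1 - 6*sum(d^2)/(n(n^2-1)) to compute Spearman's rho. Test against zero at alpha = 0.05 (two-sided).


Step 1: Rank x and y separately (midranks; no ties here).
rank(x): 12->8, 15->10, 10->6, 4->3, 19->12, 3->2, 11->7, 18->11, 8->5, 2->1, 14->9, 6->4
rank(y): 13->8, 12->7, 1->1, 2->2, 11->6, 7->4, 5->3, 18->10, 19->11, 17->9, 20->12, 10->5
Step 2: d_i = R_x(i) - R_y(i); compute d_i^2.
  (8-8)^2=0, (10-7)^2=9, (6-1)^2=25, (3-2)^2=1, (12-6)^2=36, (2-4)^2=4, (7-3)^2=16, (11-10)^2=1, (5-11)^2=36, (1-9)^2=64, (9-12)^2=9, (4-5)^2=1
sum(d^2) = 202.
Step 3: rho = 1 - 6*202 / (12*(12^2 - 1)) = 1 - 1212/1716 = 0.293706.
Step 4: Under H0, t = rho * sqrt((n-2)/(1-rho^2)) = 0.9716 ~ t(10).
Step 5: Two-sided p-value from the t-distribution with 10 df = 0.354148.
Step 6: alpha = 0.05. fail to reject H0.

rho = 0.2937, p = 0.354148, fail to reject H0 at alpha = 0.05.


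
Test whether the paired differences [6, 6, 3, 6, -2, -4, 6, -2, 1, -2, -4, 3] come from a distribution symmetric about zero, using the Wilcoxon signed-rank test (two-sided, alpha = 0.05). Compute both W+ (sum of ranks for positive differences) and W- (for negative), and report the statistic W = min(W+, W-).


Step 1: Drop any zero differences (none here) and take |d_i|.
|d| = [6, 6, 3, 6, 2, 4, 6, 2, 1, 2, 4, 3]
Step 2: Midrank |d_i| (ties get averaged ranks).
ranks: |6|->10.5, |6|->10.5, |3|->5.5, |6|->10.5, |2|->3, |4|->7.5, |6|->10.5, |2|->3, |1|->1, |2|->3, |4|->7.5, |3|->5.5
Step 3: Attach original signs; sum ranks with positive sign and with negative sign.
W+ = 10.5 + 10.5 + 5.5 + 10.5 + 10.5 + 1 + 5.5 = 54
W- = 3 + 7.5 + 3 + 3 + 7.5 = 24
(Check: W+ + W- = 78 should equal n(n+1)/2 = 78.)
Step 4: Test statistic W = min(W+, W-) = 24.
Step 5: Ties in |d|, so use the tie-corrected normal approximation.
        E[W] = n(n+1)/4 = 12*13/4 = 39.
        Tie groups: |d|=2 (t=3), |d|=3 (t=2), |d|=4 (t=2), |d|=6 (t=4); sum(t^3 - t) = 96.
        Var[W] = n(n+1)(2n+1)/24 - sum(t^3-t)/48 = 3900/24 - 96/48 = 160.5.
        z = (W - E[W]) / sqrt(Var[W]) = (24 - 39) / 12.6689 = -1.1840.
        Two-sided p = 2*Phi(z) = 0.236411.
Step 6: alpha = 0.05. fail to reject H0.

W+ = 54, W- = 24, W = min = 24, p = 0.236411, fail to reject H0.


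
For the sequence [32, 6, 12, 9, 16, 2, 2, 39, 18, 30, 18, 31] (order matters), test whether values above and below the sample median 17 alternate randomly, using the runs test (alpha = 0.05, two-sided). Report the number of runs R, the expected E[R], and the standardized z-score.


Step 1: Compute median = 17; label A = above, B = below.
Labels in order: ABBBBBBAAAAA  (n_A = 6, n_B = 6)
Step 2: Count runs R = 3.
Step 3: Under H0 (random ordering), E[R] = 2*n_A*n_B/(n_A+n_B) + 1 = 2*6*6/12 + 1 = 7.0000.
        Var[R] = 2*n_A*n_B*(2*n_A*n_B - n_A - n_B) / ((n_A+n_B)^2 * (n_A+n_B-1)) = 4320/1584 = 2.7273.
        SD[R] = 1.6514.
Step 4: Continuity-corrected z = (R + 0.5 - E[R]) / SD[R] = (3 + 0.5 - 7.0000) / 1.6514 = -2.1194.
Step 5: Two-sided p-value via normal approximation = 2*(1 - Phi(|z|)) = 0.034060.
Step 6: alpha = 0.05. reject H0.

R = 3, z = -2.1194, p = 0.034060, reject H0.


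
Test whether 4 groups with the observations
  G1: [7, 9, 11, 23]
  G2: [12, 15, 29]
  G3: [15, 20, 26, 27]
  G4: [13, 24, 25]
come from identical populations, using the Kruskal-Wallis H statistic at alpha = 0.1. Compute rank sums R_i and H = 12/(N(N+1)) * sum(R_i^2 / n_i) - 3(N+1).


Step 1: Combine all N = 14 observations and assign midranks.
sorted (value, group, rank): (7,G1,1), (9,G1,2), (11,G1,3), (12,G2,4), (13,G4,5), (15,G2,6.5), (15,G3,6.5), (20,G3,8), (23,G1,9), (24,G4,10), (25,G4,11), (26,G3,12), (27,G3,13), (29,G2,14)
Step 2: Sum ranks within each group.
R_1 = 15 (n_1 = 4)
R_2 = 24.5 (n_2 = 3)
R_3 = 39.5 (n_3 = 4)
R_4 = 26 (n_4 = 3)
Step 3: H = 12/(N(N+1)) * sum(R_i^2/n_i) - 3(N+1)
     = 12/(14*15) * (15^2/4 + 24.5^2/3 + 39.5^2/4 + 26^2/3) - 3*15
     = 0.057143 * 871.729 - 45
     = 4.813095.
Step 4: Ties present; correction factor C = 1 - 6/(14^3 - 14) = 0.997802. Corrected H = 4.813095 / 0.997802 = 4.823697.
Step 5: Under H0, H ~ chi^2(3); p-value = 0.185172.
Step 6: alpha = 0.1. fail to reject H0.

H = 4.8237, df = 3, p = 0.185172, fail to reject H0.


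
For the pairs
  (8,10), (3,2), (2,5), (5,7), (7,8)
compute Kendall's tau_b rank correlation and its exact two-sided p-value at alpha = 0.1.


Step 1: Enumerate the 10 unordered pairs (i,j) with i<j and classify each by sign(x_j-x_i) * sign(y_j-y_i).
  (1,2):dx=-5,dy=-8->C; (1,3):dx=-6,dy=-5->C; (1,4):dx=-3,dy=-3->C; (1,5):dx=-1,dy=-2->C
  (2,3):dx=-1,dy=+3->D; (2,4):dx=+2,dy=+5->C; (2,5):dx=+4,dy=+6->C; (3,4):dx=+3,dy=+2->C
  (3,5):dx=+5,dy=+3->C; (4,5):dx=+2,dy=+1->C
Step 2: C = 9, D = 1, total pairs = 10.
Step 3: tau = (C - D)/(n(n-1)/2) = (9 - 1)/10 = 0.800000.
Step 4: Exact two-sided p-value (enumerate n! = 120 permutations of y under H0): p = 0.083333.
Step 5: alpha = 0.1. reject H0.

tau_b = 0.8000 (C=9, D=1), p = 0.083333, reject H0.


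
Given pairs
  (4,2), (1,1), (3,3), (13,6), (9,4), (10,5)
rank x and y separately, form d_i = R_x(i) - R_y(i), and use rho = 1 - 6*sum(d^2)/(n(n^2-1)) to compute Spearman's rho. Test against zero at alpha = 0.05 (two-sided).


Step 1: Rank x and y separately (midranks; no ties here).
rank(x): 4->3, 1->1, 3->2, 13->6, 9->4, 10->5
rank(y): 2->2, 1->1, 3->3, 6->6, 4->4, 5->5
Step 2: d_i = R_x(i) - R_y(i); compute d_i^2.
  (3-2)^2=1, (1-1)^2=0, (2-3)^2=1, (6-6)^2=0, (4-4)^2=0, (5-5)^2=0
sum(d^2) = 2.
Step 3: rho = 1 - 6*2 / (6*(6^2 - 1)) = 1 - 12/210 = 0.942857.
Step 4: Under H0, t = rho * sqrt((n-2)/(1-rho^2)) = 5.6595 ~ t(4).
Step 5: Two-sided p-value from the t-distribution with 4 df = 0.004805.
Step 6: alpha = 0.05. reject H0.

rho = 0.9429, p = 0.004805, reject H0 at alpha = 0.05.


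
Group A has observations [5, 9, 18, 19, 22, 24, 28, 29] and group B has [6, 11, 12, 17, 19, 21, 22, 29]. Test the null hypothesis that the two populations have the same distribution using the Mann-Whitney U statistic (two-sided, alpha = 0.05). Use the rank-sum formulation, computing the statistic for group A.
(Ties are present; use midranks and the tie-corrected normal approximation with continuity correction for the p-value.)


Step 1: Combine and sort all 16 observations; assign midranks.
sorted (value, group): (5,X), (6,Y), (9,X), (11,Y), (12,Y), (17,Y), (18,X), (19,X), (19,Y), (21,Y), (22,X), (22,Y), (24,X), (28,X), (29,X), (29,Y)
ranks: 5->1, 6->2, 9->3, 11->4, 12->5, 17->6, 18->7, 19->8.5, 19->8.5, 21->10, 22->11.5, 22->11.5, 24->13, 28->14, 29->15.5, 29->15.5
Step 2: Rank sum for X: R1 = 1 + 3 + 7 + 8.5 + 11.5 + 13 + 14 + 15.5 = 73.5.
Step 3: U_X = R1 - n1(n1+1)/2 = 73.5 - 8*9/2 = 73.5 - 36 = 37.5.
       U_Y = n1*n2 - U_X = 64 - 37.5 = 26.5.
Step 4: Ties are present, so use the tie-corrected normal approximation (with continuity correction) for the p-value.
Step 5: p-value = 0.598703; compare to alpha = 0.05. fail to reject H0.

U_X = 37.5, p = 0.598703, fail to reject H0 at alpha = 0.05.


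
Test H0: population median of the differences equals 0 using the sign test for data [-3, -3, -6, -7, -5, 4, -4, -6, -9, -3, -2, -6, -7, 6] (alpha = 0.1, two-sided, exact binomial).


Step 1: Discard zero differences. Original n = 14; n_eff = number of nonzero differences = 14.
Nonzero differences (with sign): -3, -3, -6, -7, -5, +4, -4, -6, -9, -3, -2, -6, -7, +6
Step 2: Count signs: positive = 2, negative = 12.
Step 3: Under H0: P(positive) = 0.5, so the number of positives S ~ Bin(14, 0.5).
Step 4: Two-sided exact p-value = sum of Bin(14,0.5) probabilities at or below the observed probability = 0.012939.
Step 5: alpha = 0.1. reject H0.

n_eff = 14, pos = 2, neg = 12, p = 0.012939, reject H0.


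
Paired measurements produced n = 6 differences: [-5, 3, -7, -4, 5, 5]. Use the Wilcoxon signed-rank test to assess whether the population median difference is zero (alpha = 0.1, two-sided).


Step 1: Drop any zero differences (none here) and take |d_i|.
|d| = [5, 3, 7, 4, 5, 5]
Step 2: Midrank |d_i| (ties get averaged ranks).
ranks: |5|->4, |3|->1, |7|->6, |4|->2, |5|->4, |5|->4
Step 3: Attach original signs; sum ranks with positive sign and with negative sign.
W+ = 1 + 4 + 4 = 9
W- = 4 + 6 + 2 = 12
(Check: W+ + W- = 21 should equal n(n+1)/2 = 21.)
Step 4: Test statistic W = min(W+, W-) = 9.
Step 5: Ties in |d|, so use the tie-corrected normal approximation.
        E[W] = n(n+1)/4 = 6*7/4 = 10.5.
        Tie groups: |d|=5 (t=3); sum(t^3 - t) = 24.
        Var[W] = n(n+1)(2n+1)/24 - sum(t^3-t)/48 = 546/24 - 24/48 = 22.25.
        z = (W - E[W]) / sqrt(Var[W]) = (9 - 10.5) / 4.7170 = -0.3180.
        Two-sided p = 2*Phi(z) = 0.750485.
Step 6: alpha = 0.1. fail to reject H0.

W+ = 9, W- = 12, W = min = 9, p = 0.750485, fail to reject H0.


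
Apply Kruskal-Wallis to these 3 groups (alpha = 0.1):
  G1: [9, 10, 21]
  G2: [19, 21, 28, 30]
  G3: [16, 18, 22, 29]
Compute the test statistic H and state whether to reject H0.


Step 1: Combine all N = 11 observations and assign midranks.
sorted (value, group, rank): (9,G1,1), (10,G1,2), (16,G3,3), (18,G3,4), (19,G2,5), (21,G1,6.5), (21,G2,6.5), (22,G3,8), (28,G2,9), (29,G3,10), (30,G2,11)
Step 2: Sum ranks within each group.
R_1 = 9.5 (n_1 = 3)
R_2 = 31.5 (n_2 = 4)
R_3 = 25 (n_3 = 4)
Step 3: H = 12/(N(N+1)) * sum(R_i^2/n_i) - 3(N+1)
     = 12/(11*12) * (9.5^2/3 + 31.5^2/4 + 25^2/4) - 3*12
     = 0.090909 * 434.396 - 36
     = 3.490530.
Step 4: Ties present; correction factor C = 1 - 6/(11^3 - 11) = 0.995455. Corrected H = 3.490530 / 0.995455 = 3.506469.
Step 5: Under H0, H ~ chi^2(2); p-value = 0.173213.
Step 6: alpha = 0.1. fail to reject H0.

H = 3.5065, df = 2, p = 0.173213, fail to reject H0.


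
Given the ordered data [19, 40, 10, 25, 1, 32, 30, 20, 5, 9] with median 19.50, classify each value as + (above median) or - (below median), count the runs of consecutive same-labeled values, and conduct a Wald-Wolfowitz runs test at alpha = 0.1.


Step 1: Compute median = 19.50; label A = above, B = below.
Labels in order: BABABAAABB  (n_A = 5, n_B = 5)
Step 2: Count runs R = 7.
Step 3: Under H0 (random ordering), E[R] = 2*n_A*n_B/(n_A+n_B) + 1 = 2*5*5/10 + 1 = 6.0000.
        Var[R] = 2*n_A*n_B*(2*n_A*n_B - n_A - n_B) / ((n_A+n_B)^2 * (n_A+n_B-1)) = 2000/900 = 2.2222.
        SD[R] = 1.4907.
Step 4: Continuity-corrected z = (R - 0.5 - E[R]) / SD[R] = (7 - 0.5 - 6.0000) / 1.4907 = 0.3354.
Step 5: Two-sided p-value via normal approximation = 2*(1 - Phi(|z|)) = 0.737316.
Step 6: alpha = 0.1. fail to reject H0.

R = 7, z = 0.3354, p = 0.737316, fail to reject H0.


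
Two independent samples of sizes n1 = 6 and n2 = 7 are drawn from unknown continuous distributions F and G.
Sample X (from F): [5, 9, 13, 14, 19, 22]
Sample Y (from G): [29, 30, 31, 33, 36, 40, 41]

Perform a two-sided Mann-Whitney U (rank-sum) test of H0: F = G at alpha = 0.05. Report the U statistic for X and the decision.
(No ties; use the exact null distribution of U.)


Step 1: Combine and sort all 13 observations; assign midranks.
sorted (value, group): (5,X), (9,X), (13,X), (14,X), (19,X), (22,X), (29,Y), (30,Y), (31,Y), (33,Y), (36,Y), (40,Y), (41,Y)
ranks: 5->1, 9->2, 13->3, 14->4, 19->5, 22->6, 29->7, 30->8, 31->9, 33->10, 36->11, 40->12, 41->13
Step 2: Rank sum for X: R1 = 1 + 2 + 3 + 4 + 5 + 6 = 21.
Step 3: U_X = R1 - n1(n1+1)/2 = 21 - 6*7/2 = 21 - 21 = 0.
       U_Y = n1*n2 - U_X = 42 - 0 = 42.
Step 4: No ties, so the exact null distribution of U (based on enumerating the C(13,6) = 1716 equally likely rank assignments) gives the two-sided p-value.
Step 5: p-value = 0.001166; compare to alpha = 0.05. reject H0.

U_X = 0, p = 0.001166, reject H0 at alpha = 0.05.


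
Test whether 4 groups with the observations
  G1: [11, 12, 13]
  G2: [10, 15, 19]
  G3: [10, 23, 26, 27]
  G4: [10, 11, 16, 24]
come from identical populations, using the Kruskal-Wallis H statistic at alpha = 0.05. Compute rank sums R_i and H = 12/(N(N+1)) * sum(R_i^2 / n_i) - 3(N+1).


Step 1: Combine all N = 14 observations and assign midranks.
sorted (value, group, rank): (10,G2,2), (10,G3,2), (10,G4,2), (11,G1,4.5), (11,G4,4.5), (12,G1,6), (13,G1,7), (15,G2,8), (16,G4,9), (19,G2,10), (23,G3,11), (24,G4,12), (26,G3,13), (27,G3,14)
Step 2: Sum ranks within each group.
R_1 = 17.5 (n_1 = 3)
R_2 = 20 (n_2 = 3)
R_3 = 40 (n_3 = 4)
R_4 = 27.5 (n_4 = 4)
Step 3: H = 12/(N(N+1)) * sum(R_i^2/n_i) - 3(N+1)
     = 12/(14*15) * (17.5^2/3 + 20^2/3 + 40^2/4 + 27.5^2/4) - 3*15
     = 0.057143 * 824.479 - 45
     = 2.113095.
Step 4: Ties present; correction factor C = 1 - 30/(14^3 - 14) = 0.989011. Corrected H = 2.113095 / 0.989011 = 2.136574.
Step 5: Under H0, H ~ chi^2(3); p-value = 0.544549.
Step 6: alpha = 0.05. fail to reject H0.

H = 2.1366, df = 3, p = 0.544549, fail to reject H0.


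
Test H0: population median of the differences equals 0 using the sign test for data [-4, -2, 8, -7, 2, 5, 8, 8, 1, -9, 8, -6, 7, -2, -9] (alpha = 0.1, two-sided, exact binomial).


Step 1: Discard zero differences. Original n = 15; n_eff = number of nonzero differences = 15.
Nonzero differences (with sign): -4, -2, +8, -7, +2, +5, +8, +8, +1, -9, +8, -6, +7, -2, -9
Step 2: Count signs: positive = 8, negative = 7.
Step 3: Under H0: P(positive) = 0.5, so the number of positives S ~ Bin(15, 0.5).
Step 4: Two-sided exact p-value = sum of Bin(15,0.5) probabilities at or below the observed probability = 1.000000.
Step 5: alpha = 0.1. fail to reject H0.

n_eff = 15, pos = 8, neg = 7, p = 1.000000, fail to reject H0.


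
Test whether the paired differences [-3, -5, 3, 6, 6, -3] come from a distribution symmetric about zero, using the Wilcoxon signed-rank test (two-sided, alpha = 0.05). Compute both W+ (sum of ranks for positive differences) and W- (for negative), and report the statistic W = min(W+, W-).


Step 1: Drop any zero differences (none here) and take |d_i|.
|d| = [3, 5, 3, 6, 6, 3]
Step 2: Midrank |d_i| (ties get averaged ranks).
ranks: |3|->2, |5|->4, |3|->2, |6|->5.5, |6|->5.5, |3|->2
Step 3: Attach original signs; sum ranks with positive sign and with negative sign.
W+ = 2 + 5.5 + 5.5 = 13
W- = 2 + 4 + 2 = 8
(Check: W+ + W- = 21 should equal n(n+1)/2 = 21.)
Step 4: Test statistic W = min(W+, W-) = 8.
Step 5: Ties in |d|, so use the tie-corrected normal approximation.
        E[W] = n(n+1)/4 = 6*7/4 = 10.5.
        Tie groups: |d|=3 (t=3), |d|=6 (t=2); sum(t^3 - t) = 30.
        Var[W] = n(n+1)(2n+1)/24 - sum(t^3-t)/48 = 546/24 - 30/48 = 22.125.
        z = (W - E[W]) / sqrt(Var[W]) = (8 - 10.5) / 4.7037 = -0.5315.
        Two-sided p = 2*Phi(z) = 0.595076.
Step 6: alpha = 0.05. fail to reject H0.

W+ = 13, W- = 8, W = min = 8, p = 0.595076, fail to reject H0.


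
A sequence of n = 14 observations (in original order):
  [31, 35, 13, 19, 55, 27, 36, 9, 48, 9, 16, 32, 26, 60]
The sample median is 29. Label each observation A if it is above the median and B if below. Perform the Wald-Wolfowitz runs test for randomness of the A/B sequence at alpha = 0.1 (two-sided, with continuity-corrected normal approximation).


Step 1: Compute median = 29; label A = above, B = below.
Labels in order: AABBABABABBABA  (n_A = 7, n_B = 7)
Step 2: Count runs R = 11.
Step 3: Under H0 (random ordering), E[R] = 2*n_A*n_B/(n_A+n_B) + 1 = 2*7*7/14 + 1 = 8.0000.
        Var[R] = 2*n_A*n_B*(2*n_A*n_B - n_A - n_B) / ((n_A+n_B)^2 * (n_A+n_B-1)) = 8232/2548 = 3.2308.
        SD[R] = 1.7974.
Step 4: Continuity-corrected z = (R - 0.5 - E[R]) / SD[R] = (11 - 0.5 - 8.0000) / 1.7974 = 1.3909.
Step 5: Two-sided p-value via normal approximation = 2*(1 - Phi(|z|)) = 0.164264.
Step 6: alpha = 0.1. fail to reject H0.

R = 11, z = 1.3909, p = 0.164264, fail to reject H0.


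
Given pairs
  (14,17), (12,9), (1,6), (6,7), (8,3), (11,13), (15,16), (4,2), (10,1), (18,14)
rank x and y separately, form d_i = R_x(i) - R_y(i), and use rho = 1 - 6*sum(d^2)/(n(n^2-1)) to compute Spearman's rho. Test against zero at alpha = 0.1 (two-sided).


Step 1: Rank x and y separately (midranks; no ties here).
rank(x): 14->8, 12->7, 1->1, 6->3, 8->4, 11->6, 15->9, 4->2, 10->5, 18->10
rank(y): 17->10, 9->6, 6->4, 7->5, 3->3, 13->7, 16->9, 2->2, 1->1, 14->8
Step 2: d_i = R_x(i) - R_y(i); compute d_i^2.
  (8-10)^2=4, (7-6)^2=1, (1-4)^2=9, (3-5)^2=4, (4-3)^2=1, (6-7)^2=1, (9-9)^2=0, (2-2)^2=0, (5-1)^2=16, (10-8)^2=4
sum(d^2) = 40.
Step 3: rho = 1 - 6*40 / (10*(10^2 - 1)) = 1 - 240/990 = 0.757576.
Step 4: Under H0, t = rho * sqrt((n-2)/(1-rho^2)) = 3.2827 ~ t(8).
Step 5: Two-sided p-value from the t-distribution with 8 df = 0.011143.
Step 6: alpha = 0.1. reject H0.

rho = 0.7576, p = 0.011143, reject H0 at alpha = 0.1.


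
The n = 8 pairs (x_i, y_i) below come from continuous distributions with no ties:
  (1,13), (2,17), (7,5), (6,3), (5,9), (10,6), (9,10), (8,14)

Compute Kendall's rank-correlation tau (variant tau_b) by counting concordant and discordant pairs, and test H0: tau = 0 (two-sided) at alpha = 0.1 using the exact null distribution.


Step 1: Enumerate the 28 unordered pairs (i,j) with i<j and classify each by sign(x_j-x_i) * sign(y_j-y_i).
  (1,2):dx=+1,dy=+4->C; (1,3):dx=+6,dy=-8->D; (1,4):dx=+5,dy=-10->D; (1,5):dx=+4,dy=-4->D
  (1,6):dx=+9,dy=-7->D; (1,7):dx=+8,dy=-3->D; (1,8):dx=+7,dy=+1->C; (2,3):dx=+5,dy=-12->D
  (2,4):dx=+4,dy=-14->D; (2,5):dx=+3,dy=-8->D; (2,6):dx=+8,dy=-11->D; (2,7):dx=+7,dy=-7->D
  (2,8):dx=+6,dy=-3->D; (3,4):dx=-1,dy=-2->C; (3,5):dx=-2,dy=+4->D; (3,6):dx=+3,dy=+1->C
  (3,7):dx=+2,dy=+5->C; (3,8):dx=+1,dy=+9->C; (4,5):dx=-1,dy=+6->D; (4,6):dx=+4,dy=+3->C
  (4,7):dx=+3,dy=+7->C; (4,8):dx=+2,dy=+11->C; (5,6):dx=+5,dy=-3->D; (5,7):dx=+4,dy=+1->C
  (5,8):dx=+3,dy=+5->C; (6,7):dx=-1,dy=+4->D; (6,8):dx=-2,dy=+8->D; (7,8):dx=-1,dy=+4->D
Step 2: C = 11, D = 17, total pairs = 28.
Step 3: tau = (C - D)/(n(n-1)/2) = (11 - 17)/28 = -0.214286.
Step 4: Exact two-sided p-value (enumerate n! = 40320 permutations of y under H0): p = 0.548413.
Step 5: alpha = 0.1. fail to reject H0.

tau_b = -0.2143 (C=11, D=17), p = 0.548413, fail to reject H0.


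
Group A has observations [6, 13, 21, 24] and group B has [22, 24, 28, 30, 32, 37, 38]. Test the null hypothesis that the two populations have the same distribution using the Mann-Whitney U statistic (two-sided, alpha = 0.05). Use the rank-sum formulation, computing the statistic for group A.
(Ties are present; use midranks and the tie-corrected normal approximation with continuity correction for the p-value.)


Step 1: Combine and sort all 11 observations; assign midranks.
sorted (value, group): (6,X), (13,X), (21,X), (22,Y), (24,X), (24,Y), (28,Y), (30,Y), (32,Y), (37,Y), (38,Y)
ranks: 6->1, 13->2, 21->3, 22->4, 24->5.5, 24->5.5, 28->7, 30->8, 32->9, 37->10, 38->11
Step 2: Rank sum for X: R1 = 1 + 2 + 3 + 5.5 = 11.5.
Step 3: U_X = R1 - n1(n1+1)/2 = 11.5 - 4*5/2 = 11.5 - 10 = 1.5.
       U_Y = n1*n2 - U_X = 28 - 1.5 = 26.5.
Step 4: Ties are present, so use the tie-corrected normal approximation (with continuity correction) for the p-value.
Step 5: p-value = 0.023029; compare to alpha = 0.05. reject H0.

U_X = 1.5, p = 0.023029, reject H0 at alpha = 0.05.


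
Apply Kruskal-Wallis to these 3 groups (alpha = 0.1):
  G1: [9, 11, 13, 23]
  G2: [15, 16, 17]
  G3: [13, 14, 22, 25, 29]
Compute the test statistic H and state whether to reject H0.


Step 1: Combine all N = 12 observations and assign midranks.
sorted (value, group, rank): (9,G1,1), (11,G1,2), (13,G1,3.5), (13,G3,3.5), (14,G3,5), (15,G2,6), (16,G2,7), (17,G2,8), (22,G3,9), (23,G1,10), (25,G3,11), (29,G3,12)
Step 2: Sum ranks within each group.
R_1 = 16.5 (n_1 = 4)
R_2 = 21 (n_2 = 3)
R_3 = 40.5 (n_3 = 5)
Step 3: H = 12/(N(N+1)) * sum(R_i^2/n_i) - 3(N+1)
     = 12/(12*13) * (16.5^2/4 + 21^2/3 + 40.5^2/5) - 3*13
     = 0.076923 * 543.112 - 39
     = 2.777885.
Step 4: Ties present; correction factor C = 1 - 6/(12^3 - 12) = 0.996503. Corrected H = 2.777885 / 0.996503 = 2.787632.
Step 5: Under H0, H ~ chi^2(2); p-value = 0.248127.
Step 6: alpha = 0.1. fail to reject H0.

H = 2.7876, df = 2, p = 0.248127, fail to reject H0.


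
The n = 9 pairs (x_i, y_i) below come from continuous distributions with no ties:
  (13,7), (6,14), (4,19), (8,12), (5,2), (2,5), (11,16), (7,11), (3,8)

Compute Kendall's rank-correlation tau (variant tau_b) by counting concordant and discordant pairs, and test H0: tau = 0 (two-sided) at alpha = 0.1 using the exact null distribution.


Step 1: Enumerate the 36 unordered pairs (i,j) with i<j and classify each by sign(x_j-x_i) * sign(y_j-y_i).
  (1,2):dx=-7,dy=+7->D; (1,3):dx=-9,dy=+12->D; (1,4):dx=-5,dy=+5->D; (1,5):dx=-8,dy=-5->C
  (1,6):dx=-11,dy=-2->C; (1,7):dx=-2,dy=+9->D; (1,8):dx=-6,dy=+4->D; (1,9):dx=-10,dy=+1->D
  (2,3):dx=-2,dy=+5->D; (2,4):dx=+2,dy=-2->D; (2,5):dx=-1,dy=-12->C; (2,6):dx=-4,dy=-9->C
  (2,7):dx=+5,dy=+2->C; (2,8):dx=+1,dy=-3->D; (2,9):dx=-3,dy=-6->C; (3,4):dx=+4,dy=-7->D
  (3,5):dx=+1,dy=-17->D; (3,6):dx=-2,dy=-14->C; (3,7):dx=+7,dy=-3->D; (3,8):dx=+3,dy=-8->D
  (3,9):dx=-1,dy=-11->C; (4,5):dx=-3,dy=-10->C; (4,6):dx=-6,dy=-7->C; (4,7):dx=+3,dy=+4->C
  (4,8):dx=-1,dy=-1->C; (4,9):dx=-5,dy=-4->C; (5,6):dx=-3,dy=+3->D; (5,7):dx=+6,dy=+14->C
  (5,8):dx=+2,dy=+9->C; (5,9):dx=-2,dy=+6->D; (6,7):dx=+9,dy=+11->C; (6,8):dx=+5,dy=+6->C
  (6,9):dx=+1,dy=+3->C; (7,8):dx=-4,dy=-5->C; (7,9):dx=-8,dy=-8->C; (8,9):dx=-4,dy=-3->C
Step 2: C = 21, D = 15, total pairs = 36.
Step 3: tau = (C - D)/(n(n-1)/2) = (21 - 15)/36 = 0.166667.
Step 4: Exact two-sided p-value (enumerate n! = 362880 permutations of y under H0): p = 0.612202.
Step 5: alpha = 0.1. fail to reject H0.

tau_b = 0.1667 (C=21, D=15), p = 0.612202, fail to reject H0.


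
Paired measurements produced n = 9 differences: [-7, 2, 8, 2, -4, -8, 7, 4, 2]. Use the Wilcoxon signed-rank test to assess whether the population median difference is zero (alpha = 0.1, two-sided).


Step 1: Drop any zero differences (none here) and take |d_i|.
|d| = [7, 2, 8, 2, 4, 8, 7, 4, 2]
Step 2: Midrank |d_i| (ties get averaged ranks).
ranks: |7|->6.5, |2|->2, |8|->8.5, |2|->2, |4|->4.5, |8|->8.5, |7|->6.5, |4|->4.5, |2|->2
Step 3: Attach original signs; sum ranks with positive sign and with negative sign.
W+ = 2 + 8.5 + 2 + 6.5 + 4.5 + 2 = 25.5
W- = 6.5 + 4.5 + 8.5 = 19.5
(Check: W+ + W- = 45 should equal n(n+1)/2 = 45.)
Step 4: Test statistic W = min(W+, W-) = 19.5.
Step 5: Ties in |d|, so use the tie-corrected normal approximation.
        E[W] = n(n+1)/4 = 9*10/4 = 22.5.
        Tie groups: |d|=2 (t=3), |d|=4 (t=2), |d|=7 (t=2), |d|=8 (t=2); sum(t^3 - t) = 42.
        Var[W] = n(n+1)(2n+1)/24 - sum(t^3-t)/48 = 1710/24 - 42/48 = 70.375.
        z = (W - E[W]) / sqrt(Var[W]) = (19.5 - 22.5) / 8.3890 = -0.3576.
        Two-sided p = 2*Phi(z) = 0.720634.
Step 6: alpha = 0.1. fail to reject H0.

W+ = 25.5, W- = 19.5, W = min = 19.5, p = 0.720634, fail to reject H0.


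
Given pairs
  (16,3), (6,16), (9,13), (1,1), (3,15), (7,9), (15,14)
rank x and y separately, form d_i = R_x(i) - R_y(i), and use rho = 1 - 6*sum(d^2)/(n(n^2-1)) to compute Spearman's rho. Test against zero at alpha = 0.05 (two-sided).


Step 1: Rank x and y separately (midranks; no ties here).
rank(x): 16->7, 6->3, 9->5, 1->1, 3->2, 7->4, 15->6
rank(y): 3->2, 16->7, 13->4, 1->1, 15->6, 9->3, 14->5
Step 2: d_i = R_x(i) - R_y(i); compute d_i^2.
  (7-2)^2=25, (3-7)^2=16, (5-4)^2=1, (1-1)^2=0, (2-6)^2=16, (4-3)^2=1, (6-5)^2=1
sum(d^2) = 60.
Step 3: rho = 1 - 6*60 / (7*(7^2 - 1)) = 1 - 360/336 = -0.071429.
Step 4: Under H0, t = rho * sqrt((n-2)/(1-rho^2)) = -0.1601 ~ t(5).
Step 5: Two-sided p-value from the t-distribution with 5 df = 0.879048.
Step 6: alpha = 0.05. fail to reject H0.

rho = -0.0714, p = 0.879048, fail to reject H0 at alpha = 0.05.
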